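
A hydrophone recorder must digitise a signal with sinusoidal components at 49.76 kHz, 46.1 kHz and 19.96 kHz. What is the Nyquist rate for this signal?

Highest-frequency component: 49.76 kHz.
Nyquist rate = 2 × 49.76 kHz = 99.52 kHz.

99.52 kHz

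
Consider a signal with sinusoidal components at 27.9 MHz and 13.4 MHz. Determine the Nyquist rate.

55.8 MHz

Highest-frequency component: 27.9 MHz.
Nyquist rate = 2 × 27.9 MHz = 55.8 MHz.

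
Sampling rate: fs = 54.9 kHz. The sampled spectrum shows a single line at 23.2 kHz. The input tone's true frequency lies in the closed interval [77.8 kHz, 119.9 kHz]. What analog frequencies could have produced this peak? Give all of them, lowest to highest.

78.1 kHz, 86.6 kHz

Frequencies that alias to 23.2 kHz are k·fs ± 23.2 kHz for integer k ≥ 0.
k=0: 23.2 kHz.
k=1: 31.7 kHz, 78.1 kHz.
k=2: 86.6 kHz, 133 kHz.
k=3: 141.5 kHz, 187.9 kHz.
Within [77.8 kHz, 119.9 kHz]: 78.1 kHz, 86.6 kHz.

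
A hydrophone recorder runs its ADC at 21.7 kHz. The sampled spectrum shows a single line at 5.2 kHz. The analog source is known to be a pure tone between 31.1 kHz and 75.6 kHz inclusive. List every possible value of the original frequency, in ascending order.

Frequencies that alias to 5.2 kHz are k·fs ± 5.2 kHz for integer k ≥ 0.
k=0: 5.2 kHz.
k=1: 16.5 kHz, 26.9 kHz.
k=2: 38.2 kHz, 48.6 kHz.
k=3: 59.9 kHz, 70.3 kHz.
k=4: 81.6 kHz, 92 kHz.
Within [31.1 kHz, 75.6 kHz]: 38.2 kHz, 48.6 kHz, 59.9 kHz, 70.3 kHz.

38.2 kHz, 48.6 kHz, 59.9 kHz, 70.3 kHz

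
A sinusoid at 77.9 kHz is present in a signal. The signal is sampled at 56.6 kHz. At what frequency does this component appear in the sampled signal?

77.9 kHz mod fs = 21.3 kHz.
21.3 kHz ≤ fs/2 = 28.3 kHz, appears at 21.3 kHz.

21.3 kHz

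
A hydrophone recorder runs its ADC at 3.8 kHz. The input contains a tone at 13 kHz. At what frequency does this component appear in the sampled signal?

1.6 kHz

13 kHz mod fs = 1.6 kHz.
1.6 kHz ≤ fs/2 = 1.9 kHz, appears at 1.6 kHz.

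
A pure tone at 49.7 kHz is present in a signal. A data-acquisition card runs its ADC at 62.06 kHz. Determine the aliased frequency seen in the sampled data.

12.36 kHz

49.7 kHz > fs/2 = 31.03 kHz, folds to fs − 49.7 kHz = 12.36 kHz.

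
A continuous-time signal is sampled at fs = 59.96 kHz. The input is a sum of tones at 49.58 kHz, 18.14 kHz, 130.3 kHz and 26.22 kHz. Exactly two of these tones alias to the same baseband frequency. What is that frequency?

fs/2 = 29.98 kHz.
49.58 kHz > fs/2 = 29.98 kHz, folds to fs − 49.58 kHz = 10.38 kHz.
18.14 kHz ≤ fs/2 = 29.98 kHz, passes unchanged.
130.3 kHz mod fs = 10.38 kHz.
10.38 kHz ≤ fs/2 = 29.98 kHz, appears at 10.38 kHz.
26.22 kHz ≤ fs/2 = 29.98 kHz, passes unchanged.
49.58 kHz and 130.3 kHz both map to 10.38 kHz.

10.38 kHz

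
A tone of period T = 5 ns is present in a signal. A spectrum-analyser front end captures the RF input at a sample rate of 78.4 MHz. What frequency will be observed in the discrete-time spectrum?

35.2 MHz

T = 5 ns → f = 1/T = 200 MHz.
200 MHz mod fs = 43.2 MHz.
43.2 MHz > fs/2 = 39.2 MHz, folds to fs − 43.2 MHz = 35.2 MHz.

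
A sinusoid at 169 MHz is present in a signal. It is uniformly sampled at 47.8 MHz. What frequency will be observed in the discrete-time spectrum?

22.2 MHz

169 MHz mod fs = 25.6 MHz.
25.6 MHz > fs/2 = 23.9 MHz, folds to fs − 25.6 MHz = 22.2 MHz.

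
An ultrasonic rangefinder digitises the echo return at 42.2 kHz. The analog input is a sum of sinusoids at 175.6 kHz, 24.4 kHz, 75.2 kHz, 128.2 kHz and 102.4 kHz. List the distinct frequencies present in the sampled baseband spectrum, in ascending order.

1.6 kHz, 6.8 kHz, 9.2 kHz, 17.8 kHz, 18 kHz

fs/2 = 21.1 kHz.
175.6 kHz mod fs = 6.8 kHz.
6.8 kHz ≤ fs/2 = 21.1 kHz, appears at 6.8 kHz.
24.4 kHz > fs/2 = 21.1 kHz, folds to fs − 24.4 kHz = 17.8 kHz.
75.2 kHz mod fs = 33 kHz.
33 kHz > fs/2 = 21.1 kHz, folds to fs − 33 kHz = 9.2 kHz.
128.2 kHz mod fs = 1.6 kHz.
1.6 kHz ≤ fs/2 = 21.1 kHz, appears at 1.6 kHz.
102.4 kHz mod fs = 18 kHz.
18 kHz ≤ fs/2 = 21.1 kHz, appears at 18 kHz.
Distinct values: {1.6 kHz, 6.8 kHz, 9.2 kHz, 17.8 kHz, 18 kHz}.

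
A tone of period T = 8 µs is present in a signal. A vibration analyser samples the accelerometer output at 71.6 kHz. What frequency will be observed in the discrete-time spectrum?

18.2 kHz

T = 8 µs → f = 1/T = 125 kHz.
125 kHz mod fs = 53.4 kHz.
53.4 kHz > fs/2 = 35.8 kHz, folds to fs − 53.4 kHz = 18.2 kHz.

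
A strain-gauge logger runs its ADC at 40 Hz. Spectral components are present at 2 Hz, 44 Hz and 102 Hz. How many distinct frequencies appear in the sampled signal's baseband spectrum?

fs/2 = 20 Hz.
2 Hz ≤ fs/2 = 20 Hz, passes unchanged.
44 Hz mod fs = 4 Hz.
4 Hz ≤ fs/2 = 20 Hz, appears at 4 Hz.
102 Hz mod fs = 22 Hz.
22 Hz > fs/2 = 20 Hz, folds to fs − 22 Hz = 18 Hz.
Distinct values: {2 Hz, 4 Hz, 18 Hz} → 3.

3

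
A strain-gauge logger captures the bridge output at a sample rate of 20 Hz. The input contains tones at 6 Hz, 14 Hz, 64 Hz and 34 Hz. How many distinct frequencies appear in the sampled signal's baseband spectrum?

fs/2 = 10 Hz.
6 Hz ≤ fs/2 = 10 Hz, passes unchanged.
14 Hz > fs/2 = 10 Hz, folds to fs − 14 Hz = 6 Hz.
64 Hz mod fs = 4 Hz.
4 Hz ≤ fs/2 = 10 Hz, appears at 4 Hz.
34 Hz mod fs = 14 Hz.
14 Hz > fs/2 = 10 Hz, folds to fs − 14 Hz = 6 Hz.
Distinct values: {4 Hz, 6 Hz} → 2.

2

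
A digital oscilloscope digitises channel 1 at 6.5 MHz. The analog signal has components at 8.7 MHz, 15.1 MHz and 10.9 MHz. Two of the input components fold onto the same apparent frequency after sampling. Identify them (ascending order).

10.9 MHz, 15.1 MHz

fs/2 = 3.25 MHz.
8.7 MHz mod fs = 2.2 MHz.
2.2 MHz ≤ fs/2 = 3.25 MHz, appears at 2.2 MHz.
15.1 MHz mod fs = 2.1 MHz.
2.1 MHz ≤ fs/2 = 3.25 MHz, appears at 2.1 MHz.
10.9 MHz mod fs = 4.4 MHz.
4.4 MHz > fs/2 = 3.25 MHz, folds to fs − 4.4 MHz = 2.1 MHz.
10.9 MHz and 15.1 MHz both map to 2.1 MHz.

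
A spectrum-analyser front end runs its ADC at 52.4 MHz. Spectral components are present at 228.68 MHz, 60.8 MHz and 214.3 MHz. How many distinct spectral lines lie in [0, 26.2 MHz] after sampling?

fs/2 = 26.2 MHz.
228.68 MHz mod fs = 19.08 MHz.
19.08 MHz ≤ fs/2 = 26.2 MHz, appears at 19.08 MHz.
60.8 MHz mod fs = 8.4 MHz.
8.4 MHz ≤ fs/2 = 26.2 MHz, appears at 8.4 MHz.
214.3 MHz mod fs = 4.7 MHz.
4.7 MHz ≤ fs/2 = 26.2 MHz, appears at 4.7 MHz.
Distinct values: {4.7 MHz, 8.4 MHz, 19.08 MHz} → 3.

3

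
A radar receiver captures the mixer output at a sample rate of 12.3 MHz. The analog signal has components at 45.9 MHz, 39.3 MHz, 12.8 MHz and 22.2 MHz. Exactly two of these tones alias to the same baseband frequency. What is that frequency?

fs/2 = 6.15 MHz.
45.9 MHz mod fs = 9 MHz.
9 MHz > fs/2 = 6.15 MHz, folds to fs − 9 MHz = 3.3 MHz.
39.3 MHz mod fs = 2.4 MHz.
2.4 MHz ≤ fs/2 = 6.15 MHz, appears at 2.4 MHz.
12.8 MHz mod fs = 0.5 MHz.
0.5 MHz ≤ fs/2 = 6.15 MHz, appears at 0.5 MHz.
22.2 MHz mod fs = 9.9 MHz.
9.9 MHz > fs/2 = 6.15 MHz, folds to fs − 9.9 MHz = 2.4 MHz.
22.2 MHz and 39.3 MHz both map to 2.4 MHz.

2.4 MHz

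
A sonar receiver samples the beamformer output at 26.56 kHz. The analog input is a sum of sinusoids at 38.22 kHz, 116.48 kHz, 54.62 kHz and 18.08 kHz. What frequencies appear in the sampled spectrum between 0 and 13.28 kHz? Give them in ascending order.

1.5 kHz, 8.48 kHz, 10.24 kHz, 11.66 kHz

fs/2 = 13.28 kHz.
38.22 kHz mod fs = 11.66 kHz.
11.66 kHz ≤ fs/2 = 13.28 kHz, appears at 11.66 kHz.
116.48 kHz mod fs = 10.24 kHz.
10.24 kHz ≤ fs/2 = 13.28 kHz, appears at 10.24 kHz.
54.62 kHz mod fs = 1.5 kHz.
1.5 kHz ≤ fs/2 = 13.28 kHz, appears at 1.5 kHz.
18.08 kHz > fs/2 = 13.28 kHz, folds to fs − 18.08 kHz = 8.48 kHz.
Distinct values: {1.5 kHz, 8.48 kHz, 10.24 kHz, 11.66 kHz}.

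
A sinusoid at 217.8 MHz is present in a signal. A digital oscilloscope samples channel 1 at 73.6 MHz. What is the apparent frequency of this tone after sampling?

217.8 MHz mod fs = 70.6 MHz.
70.6 MHz > fs/2 = 36.8 MHz, folds to fs − 70.6 MHz = 3 MHz.

3 MHz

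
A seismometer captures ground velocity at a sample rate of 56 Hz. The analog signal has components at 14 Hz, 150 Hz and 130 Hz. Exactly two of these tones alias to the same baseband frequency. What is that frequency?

18 Hz

fs/2 = 28 Hz.
14 Hz ≤ fs/2 = 28 Hz, passes unchanged.
150 Hz mod fs = 38 Hz.
38 Hz > fs/2 = 28 Hz, folds to fs − 38 Hz = 18 Hz.
130 Hz mod fs = 18 Hz.
18 Hz ≤ fs/2 = 28 Hz, appears at 18 Hz.
130 Hz and 150 Hz both map to 18 Hz.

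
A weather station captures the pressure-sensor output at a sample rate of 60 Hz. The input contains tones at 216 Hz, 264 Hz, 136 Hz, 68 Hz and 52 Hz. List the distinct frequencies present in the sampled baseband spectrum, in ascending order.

fs/2 = 30 Hz.
216 Hz mod fs = 36 Hz.
36 Hz > fs/2 = 30 Hz, folds to fs − 36 Hz = 24 Hz.
264 Hz mod fs = 24 Hz.
24 Hz ≤ fs/2 = 30 Hz, appears at 24 Hz.
136 Hz mod fs = 16 Hz.
16 Hz ≤ fs/2 = 30 Hz, appears at 16 Hz.
68 Hz mod fs = 8 Hz.
8 Hz ≤ fs/2 = 30 Hz, appears at 8 Hz.
52 Hz > fs/2 = 30 Hz, folds to fs − 52 Hz = 8 Hz.
Distinct values: {8 Hz, 16 Hz, 24 Hz}.

8 Hz, 16 Hz, 24 Hz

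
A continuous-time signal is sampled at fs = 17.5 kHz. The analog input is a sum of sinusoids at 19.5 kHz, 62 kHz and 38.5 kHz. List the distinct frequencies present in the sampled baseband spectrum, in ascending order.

fs/2 = 8.75 kHz.
19.5 kHz mod fs = 2 kHz.
2 kHz ≤ fs/2 = 8.75 kHz, appears at 2 kHz.
62 kHz mod fs = 9.5 kHz.
9.5 kHz > fs/2 = 8.75 kHz, folds to fs − 9.5 kHz = 8 kHz.
38.5 kHz mod fs = 3.5 kHz.
3.5 kHz ≤ fs/2 = 8.75 kHz, appears at 3.5 kHz.
Distinct values: {2 kHz, 3.5 kHz, 8 kHz}.

2 kHz, 3.5 kHz, 8 kHz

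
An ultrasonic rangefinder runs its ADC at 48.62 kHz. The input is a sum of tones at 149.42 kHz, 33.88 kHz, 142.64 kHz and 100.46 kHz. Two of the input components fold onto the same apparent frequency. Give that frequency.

fs/2 = 24.31 kHz.
149.42 kHz mod fs = 3.56 kHz.
3.56 kHz ≤ fs/2 = 24.31 kHz, appears at 3.56 kHz.
33.88 kHz > fs/2 = 24.31 kHz, folds to fs − 33.88 kHz = 14.74 kHz.
142.64 kHz mod fs = 45.4 kHz.
45.4 kHz > fs/2 = 24.31 kHz, folds to fs − 45.4 kHz = 3.22 kHz.
100.46 kHz mod fs = 3.22 kHz.
3.22 kHz ≤ fs/2 = 24.31 kHz, appears at 3.22 kHz.
100.46 kHz and 142.64 kHz both map to 3.22 kHz.

3.22 kHz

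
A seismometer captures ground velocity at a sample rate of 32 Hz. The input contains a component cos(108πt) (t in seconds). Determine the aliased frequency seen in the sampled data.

10 Hz

ω = 108π rad/s → f = ω/(2π) = 54 Hz.
54 Hz mod fs = 22 Hz.
22 Hz > fs/2 = 16 Hz, folds to fs − 22 Hz = 10 Hz.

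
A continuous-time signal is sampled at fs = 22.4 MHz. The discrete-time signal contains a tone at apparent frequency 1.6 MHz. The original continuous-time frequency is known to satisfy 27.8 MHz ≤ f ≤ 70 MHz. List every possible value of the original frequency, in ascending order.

Frequencies that alias to 1.6 MHz are k·fs ± 1.6 MHz for integer k ≥ 0.
k=0: 1.6 MHz.
k=1: 20.8 MHz, 24 MHz.
k=2: 43.2 MHz, 46.4 MHz.
k=3: 65.6 MHz, 68.8 MHz.
k=4: 88 MHz, 91.2 MHz.
Within [27.8 MHz, 70 MHz]: 43.2 MHz, 46.4 MHz, 65.6 MHz, 68.8 MHz.

43.2 MHz, 46.4 MHz, 65.6 MHz, 68.8 MHz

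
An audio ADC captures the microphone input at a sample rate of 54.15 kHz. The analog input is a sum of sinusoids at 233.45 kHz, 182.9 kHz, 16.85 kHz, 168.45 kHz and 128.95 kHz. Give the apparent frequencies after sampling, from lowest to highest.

6 kHz, 16.85 kHz, 20.45 kHz, 20.65 kHz

fs/2 = 27.075 kHz.
233.45 kHz mod fs = 16.85 kHz.
16.85 kHz ≤ fs/2 = 27.075 kHz, appears at 16.85 kHz.
182.9 kHz mod fs = 20.45 kHz.
20.45 kHz ≤ fs/2 = 27.075 kHz, appears at 20.45 kHz.
16.85 kHz ≤ fs/2 = 27.075 kHz, passes unchanged.
168.45 kHz mod fs = 6 kHz.
6 kHz ≤ fs/2 = 27.075 kHz, appears at 6 kHz.
128.95 kHz mod fs = 20.65 kHz.
20.65 kHz ≤ fs/2 = 27.075 kHz, appears at 20.65 kHz.
Distinct values: {6 kHz, 16.85 kHz, 20.45 kHz, 20.65 kHz}.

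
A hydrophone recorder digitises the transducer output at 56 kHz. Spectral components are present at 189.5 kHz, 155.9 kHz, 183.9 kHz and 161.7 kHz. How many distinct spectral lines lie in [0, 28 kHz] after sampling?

fs/2 = 28 kHz.
189.5 kHz mod fs = 21.5 kHz.
21.5 kHz ≤ fs/2 = 28 kHz, appears at 21.5 kHz.
155.9 kHz mod fs = 43.9 kHz.
43.9 kHz > fs/2 = 28 kHz, folds to fs − 43.9 kHz = 12.1 kHz.
183.9 kHz mod fs = 15.9 kHz.
15.9 kHz ≤ fs/2 = 28 kHz, appears at 15.9 kHz.
161.7 kHz mod fs = 49.7 kHz.
49.7 kHz > fs/2 = 28 kHz, folds to fs − 49.7 kHz = 6.3 kHz.
Distinct values: {6.3 kHz, 12.1 kHz, 15.9 kHz, 21.5 kHz} → 4.

4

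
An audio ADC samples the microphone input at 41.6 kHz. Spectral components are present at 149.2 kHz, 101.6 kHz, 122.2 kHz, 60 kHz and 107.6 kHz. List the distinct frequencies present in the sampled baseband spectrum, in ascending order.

2.6 kHz, 17.2 kHz, 18.4 kHz

fs/2 = 20.8 kHz.
149.2 kHz mod fs = 24.4 kHz.
24.4 kHz > fs/2 = 20.8 kHz, folds to fs − 24.4 kHz = 17.2 kHz.
101.6 kHz mod fs = 18.4 kHz.
18.4 kHz ≤ fs/2 = 20.8 kHz, appears at 18.4 kHz.
122.2 kHz mod fs = 39 kHz.
39 kHz > fs/2 = 20.8 kHz, folds to fs − 39 kHz = 2.6 kHz.
60 kHz mod fs = 18.4 kHz.
18.4 kHz ≤ fs/2 = 20.8 kHz, appears at 18.4 kHz.
107.6 kHz mod fs = 24.4 kHz.
24.4 kHz > fs/2 = 20.8 kHz, folds to fs − 24.4 kHz = 17.2 kHz.
Distinct values: {2.6 kHz, 17.2 kHz, 18.4 kHz}.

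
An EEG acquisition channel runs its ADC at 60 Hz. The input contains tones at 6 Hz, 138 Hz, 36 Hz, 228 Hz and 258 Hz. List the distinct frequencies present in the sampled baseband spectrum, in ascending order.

6 Hz, 12 Hz, 18 Hz, 24 Hz

fs/2 = 30 Hz.
6 Hz ≤ fs/2 = 30 Hz, passes unchanged.
138 Hz mod fs = 18 Hz.
18 Hz ≤ fs/2 = 30 Hz, appears at 18 Hz.
36 Hz > fs/2 = 30 Hz, folds to fs − 36 Hz = 24 Hz.
228 Hz mod fs = 48 Hz.
48 Hz > fs/2 = 30 Hz, folds to fs − 48 Hz = 12 Hz.
258 Hz mod fs = 18 Hz.
18 Hz ≤ fs/2 = 30 Hz, appears at 18 Hz.
Distinct values: {6 Hz, 12 Hz, 18 Hz, 24 Hz}.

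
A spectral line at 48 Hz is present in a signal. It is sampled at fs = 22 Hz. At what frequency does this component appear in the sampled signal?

4 Hz

48 Hz mod fs = 4 Hz.
4 Hz ≤ fs/2 = 11 Hz, appears at 4 Hz.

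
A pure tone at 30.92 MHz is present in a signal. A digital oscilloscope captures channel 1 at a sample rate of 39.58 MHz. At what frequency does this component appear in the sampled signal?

8.66 MHz

30.92 MHz > fs/2 = 19.79 MHz, folds to fs − 30.92 MHz = 8.66 MHz.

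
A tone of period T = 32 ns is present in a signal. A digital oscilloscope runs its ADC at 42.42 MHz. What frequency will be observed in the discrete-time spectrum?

T = 32 ns → f = 1/T = 31.25 MHz.
31.25 MHz > fs/2 = 21.21 MHz, folds to fs − 31.25 MHz = 11.17 MHz.

11.17 MHz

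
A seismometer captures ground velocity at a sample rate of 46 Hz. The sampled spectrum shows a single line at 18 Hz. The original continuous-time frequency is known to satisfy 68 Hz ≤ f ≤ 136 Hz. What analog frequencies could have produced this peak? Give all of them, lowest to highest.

Frequencies that alias to 18 Hz are k·fs ± 18 Hz for integer k ≥ 0.
k=0: 18 Hz.
k=1: 28 Hz, 64 Hz.
k=2: 74 Hz, 110 Hz.
k=3: 120 Hz, 156 Hz.
k=4: 166 Hz, 202 Hz.
Within [68 Hz, 136 Hz]: 74 Hz, 110 Hz, 120 Hz.

74 Hz, 110 Hz, 120 Hz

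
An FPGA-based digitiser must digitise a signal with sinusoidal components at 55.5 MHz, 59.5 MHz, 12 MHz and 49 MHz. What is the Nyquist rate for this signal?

Highest-frequency component: 59.5 MHz.
Nyquist rate = 2 × 59.5 MHz = 119 MHz.

119 MHz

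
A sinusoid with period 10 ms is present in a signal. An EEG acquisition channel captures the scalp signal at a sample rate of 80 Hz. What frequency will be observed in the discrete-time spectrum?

20 Hz

T = 10 ms → f = 1/T = 100 Hz.
100 Hz mod fs = 20 Hz.
20 Hz ≤ fs/2 = 40 Hz, appears at 20 Hz.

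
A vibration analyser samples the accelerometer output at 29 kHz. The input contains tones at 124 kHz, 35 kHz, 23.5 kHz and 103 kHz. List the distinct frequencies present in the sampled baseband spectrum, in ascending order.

fs/2 = 14.5 kHz.
124 kHz mod fs = 8 kHz.
8 kHz ≤ fs/2 = 14.5 kHz, appears at 8 kHz.
35 kHz mod fs = 6 kHz.
6 kHz ≤ fs/2 = 14.5 kHz, appears at 6 kHz.
23.5 kHz > fs/2 = 14.5 kHz, folds to fs − 23.5 kHz = 5.5 kHz.
103 kHz mod fs = 16 kHz.
16 kHz > fs/2 = 14.5 kHz, folds to fs − 16 kHz = 13 kHz.
Distinct values: {5.5 kHz, 6 kHz, 8 kHz, 13 kHz}.

5.5 kHz, 6 kHz, 8 kHz, 13 kHz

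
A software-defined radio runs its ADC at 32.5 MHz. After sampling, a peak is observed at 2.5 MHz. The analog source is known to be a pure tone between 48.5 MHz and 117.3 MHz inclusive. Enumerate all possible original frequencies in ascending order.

62.5 MHz, 67.5 MHz, 95 MHz, 100 MHz

Frequencies that alias to 2.5 MHz are k·fs ± 2.5 MHz for integer k ≥ 0.
k=0: 2.5 MHz.
k=1: 30 MHz, 35 MHz.
k=2: 62.5 MHz, 67.5 MHz.
k=3: 95 MHz, 100 MHz.
k=4: 127.5 MHz, 132.5 MHz.
Within [48.5 MHz, 117.3 MHz]: 62.5 MHz, 67.5 MHz, 95 MHz, 100 MHz.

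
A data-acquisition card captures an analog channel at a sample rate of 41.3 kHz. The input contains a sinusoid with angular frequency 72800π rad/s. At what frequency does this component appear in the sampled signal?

ω = 72800π rad/s → f = ω/(2π) = 36400 Hz = 36.4 kHz.
36.4 kHz > fs/2 = 20.65 kHz, folds to fs − 36.4 kHz = 4.9 kHz.

4.9 kHz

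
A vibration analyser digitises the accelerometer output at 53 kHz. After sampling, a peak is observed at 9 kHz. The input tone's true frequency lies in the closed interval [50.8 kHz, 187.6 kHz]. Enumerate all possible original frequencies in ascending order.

62 kHz, 97 kHz, 115 kHz, 150 kHz, 168 kHz

Frequencies that alias to 9 kHz are k·fs ± 9 kHz for integer k ≥ 0.
k=0: 9 kHz.
k=1: 44 kHz, 62 kHz.
k=2: 97 kHz, 115 kHz.
k=3: 150 kHz, 168 kHz.
k=4: 203 kHz, 221 kHz.
Within [50.8 kHz, 187.6 kHz]: 62 kHz, 97 kHz, 115 kHz, 150 kHz, 168 kHz.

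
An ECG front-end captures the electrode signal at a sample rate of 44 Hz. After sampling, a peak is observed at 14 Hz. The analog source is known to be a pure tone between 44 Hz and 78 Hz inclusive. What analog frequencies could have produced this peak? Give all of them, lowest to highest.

58 Hz, 74 Hz

Frequencies that alias to 14 Hz are k·fs ± 14 Hz for integer k ≥ 0.
k=0: 14 Hz.
k=1: 30 Hz, 58 Hz.
k=2: 74 Hz, 102 Hz.
k=3: 118 Hz, 146 Hz.
Within [44 Hz, 78 Hz]: 58 Hz, 74 Hz.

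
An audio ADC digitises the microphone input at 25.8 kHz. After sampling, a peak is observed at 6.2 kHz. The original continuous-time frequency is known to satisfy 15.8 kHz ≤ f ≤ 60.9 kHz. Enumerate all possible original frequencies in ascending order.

Frequencies that alias to 6.2 kHz are k·fs ± 6.2 kHz for integer k ≥ 0.
k=0: 6.2 kHz.
k=1: 19.6 kHz, 32 kHz.
k=2: 45.4 kHz, 57.8 kHz.
k=3: 71.2 kHz, 83.6 kHz.
Within [15.8 kHz, 60.9 kHz]: 19.6 kHz, 32 kHz, 45.4 kHz, 57.8 kHz.

19.6 kHz, 32 kHz, 45.4 kHz, 57.8 kHz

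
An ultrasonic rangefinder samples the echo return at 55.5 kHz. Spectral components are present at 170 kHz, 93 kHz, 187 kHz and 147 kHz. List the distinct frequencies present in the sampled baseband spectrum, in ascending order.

3.5 kHz, 18 kHz, 19.5 kHz, 20.5 kHz

fs/2 = 27.75 kHz.
170 kHz mod fs = 3.5 kHz.
3.5 kHz ≤ fs/2 = 27.75 kHz, appears at 3.5 kHz.
93 kHz mod fs = 37.5 kHz.
37.5 kHz > fs/2 = 27.75 kHz, folds to fs − 37.5 kHz = 18 kHz.
187 kHz mod fs = 20.5 kHz.
20.5 kHz ≤ fs/2 = 27.75 kHz, appears at 20.5 kHz.
147 kHz mod fs = 36 kHz.
36 kHz > fs/2 = 27.75 kHz, folds to fs − 36 kHz = 19.5 kHz.
Distinct values: {3.5 kHz, 18 kHz, 19.5 kHz, 20.5 kHz}.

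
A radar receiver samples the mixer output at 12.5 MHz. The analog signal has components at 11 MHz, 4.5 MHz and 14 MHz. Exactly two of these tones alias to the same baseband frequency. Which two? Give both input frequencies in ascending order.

11 MHz, 14 MHz

fs/2 = 6.25 MHz.
11 MHz > fs/2 = 6.25 MHz, folds to fs − 11 MHz = 1.5 MHz.
4.5 MHz ≤ fs/2 = 6.25 MHz, passes unchanged.
14 MHz mod fs = 1.5 MHz.
1.5 MHz ≤ fs/2 = 6.25 MHz, appears at 1.5 MHz.
11 MHz and 14 MHz both map to 1.5 MHz.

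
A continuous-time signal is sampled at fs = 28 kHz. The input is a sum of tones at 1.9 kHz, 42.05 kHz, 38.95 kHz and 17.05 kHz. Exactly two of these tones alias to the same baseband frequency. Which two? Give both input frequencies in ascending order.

17.05 kHz, 38.95 kHz

fs/2 = 14 kHz.
1.9 kHz ≤ fs/2 = 14 kHz, passes unchanged.
42.05 kHz mod fs = 14.05 kHz.
14.05 kHz > fs/2 = 14 kHz, folds to fs − 14.05 kHz = 13.95 kHz.
38.95 kHz mod fs = 10.95 kHz.
10.95 kHz ≤ fs/2 = 14 kHz, appears at 10.95 kHz.
17.05 kHz > fs/2 = 14 kHz, folds to fs − 17.05 kHz = 10.95 kHz.
17.05 kHz and 38.95 kHz both map to 10.95 kHz.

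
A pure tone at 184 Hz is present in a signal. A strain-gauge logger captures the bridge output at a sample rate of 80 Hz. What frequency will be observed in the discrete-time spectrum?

184 Hz mod fs = 24 Hz.
24 Hz ≤ fs/2 = 40 Hz, appears at 24 Hz.

24 Hz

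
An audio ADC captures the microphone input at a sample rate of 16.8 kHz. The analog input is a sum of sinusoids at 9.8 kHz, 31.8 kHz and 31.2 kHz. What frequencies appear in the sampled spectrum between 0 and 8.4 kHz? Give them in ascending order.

fs/2 = 8.4 kHz.
9.8 kHz > fs/2 = 8.4 kHz, folds to fs − 9.8 kHz = 7 kHz.
31.8 kHz mod fs = 15 kHz.
15 kHz > fs/2 = 8.4 kHz, folds to fs − 15 kHz = 1.8 kHz.
31.2 kHz mod fs = 14.4 kHz.
14.4 kHz > fs/2 = 8.4 kHz, folds to fs − 14.4 kHz = 2.4 kHz.
Distinct values: {1.8 kHz, 2.4 kHz, 7 kHz}.

1.8 kHz, 2.4 kHz, 7 kHz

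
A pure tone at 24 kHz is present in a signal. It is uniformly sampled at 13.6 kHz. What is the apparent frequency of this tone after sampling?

24 kHz mod fs = 10.4 kHz.
10.4 kHz > fs/2 = 6.8 kHz, folds to fs − 10.4 kHz = 3.2 kHz.

3.2 kHz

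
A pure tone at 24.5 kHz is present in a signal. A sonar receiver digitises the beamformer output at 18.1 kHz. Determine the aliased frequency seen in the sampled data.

24.5 kHz mod fs = 6.4 kHz.
6.4 kHz ≤ fs/2 = 9.05 kHz, appears at 6.4 kHz.

6.4 kHz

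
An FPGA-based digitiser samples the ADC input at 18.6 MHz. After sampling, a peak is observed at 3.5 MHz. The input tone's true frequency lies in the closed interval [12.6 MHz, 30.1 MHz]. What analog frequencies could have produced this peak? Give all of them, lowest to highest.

Frequencies that alias to 3.5 MHz are k·fs ± 3.5 MHz for integer k ≥ 0.
k=0: 3.5 MHz.
k=1: 15.1 MHz, 22.1 MHz.
k=2: 33.7 MHz, 40.7 MHz.
Within [12.6 MHz, 30.1 MHz]: 15.1 MHz, 22.1 MHz.

15.1 MHz, 22.1 MHz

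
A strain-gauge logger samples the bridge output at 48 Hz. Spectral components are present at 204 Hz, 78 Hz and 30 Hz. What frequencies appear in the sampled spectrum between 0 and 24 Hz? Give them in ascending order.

12 Hz, 18 Hz

fs/2 = 24 Hz.
204 Hz mod fs = 12 Hz.
12 Hz ≤ fs/2 = 24 Hz, appears at 12 Hz.
78 Hz mod fs = 30 Hz.
30 Hz > fs/2 = 24 Hz, folds to fs − 30 Hz = 18 Hz.
30 Hz > fs/2 = 24 Hz, folds to fs − 30 Hz = 18 Hz.
Distinct values: {12 Hz, 18 Hz}.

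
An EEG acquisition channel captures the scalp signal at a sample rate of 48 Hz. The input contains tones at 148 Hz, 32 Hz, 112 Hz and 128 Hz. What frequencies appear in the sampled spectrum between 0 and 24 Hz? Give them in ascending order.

fs/2 = 24 Hz.
148 Hz mod fs = 4 Hz.
4 Hz ≤ fs/2 = 24 Hz, appears at 4 Hz.
32 Hz > fs/2 = 24 Hz, folds to fs − 32 Hz = 16 Hz.
112 Hz mod fs = 16 Hz.
16 Hz ≤ fs/2 = 24 Hz, appears at 16 Hz.
128 Hz mod fs = 32 Hz.
32 Hz > fs/2 = 24 Hz, folds to fs − 32 Hz = 16 Hz.
Distinct values: {4 Hz, 16 Hz}.

4 Hz, 16 Hz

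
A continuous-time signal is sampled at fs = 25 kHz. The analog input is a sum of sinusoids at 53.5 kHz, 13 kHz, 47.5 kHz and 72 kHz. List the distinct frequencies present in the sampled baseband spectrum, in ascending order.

2.5 kHz, 3 kHz, 3.5 kHz, 12 kHz

fs/2 = 12.5 kHz.
53.5 kHz mod fs = 3.5 kHz.
3.5 kHz ≤ fs/2 = 12.5 kHz, appears at 3.5 kHz.
13 kHz > fs/2 = 12.5 kHz, folds to fs − 13 kHz = 12 kHz.
47.5 kHz mod fs = 22.5 kHz.
22.5 kHz > fs/2 = 12.5 kHz, folds to fs − 22.5 kHz = 2.5 kHz.
72 kHz mod fs = 22 kHz.
22 kHz > fs/2 = 12.5 kHz, folds to fs − 22 kHz = 3 kHz.
Distinct values: {2.5 kHz, 3 kHz, 3.5 kHz, 12 kHz}.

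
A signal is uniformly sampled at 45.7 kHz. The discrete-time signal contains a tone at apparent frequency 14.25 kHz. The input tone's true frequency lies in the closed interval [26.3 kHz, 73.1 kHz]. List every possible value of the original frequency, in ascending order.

31.45 kHz, 59.95 kHz

Frequencies that alias to 14.25 kHz are k·fs ± 14.25 kHz for integer k ≥ 0.
k=0: 14.25 kHz.
k=1: 31.45 kHz, 59.95 kHz.
k=2: 77.15 kHz, 105.65 kHz.
Within [26.3 kHz, 73.1 kHz]: 31.45 kHz, 59.95 kHz.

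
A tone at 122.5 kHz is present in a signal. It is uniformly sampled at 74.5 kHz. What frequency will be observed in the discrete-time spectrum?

26.5 kHz

122.5 kHz mod fs = 48 kHz.
48 kHz > fs/2 = 37.25 kHz, folds to fs − 48 kHz = 26.5 kHz.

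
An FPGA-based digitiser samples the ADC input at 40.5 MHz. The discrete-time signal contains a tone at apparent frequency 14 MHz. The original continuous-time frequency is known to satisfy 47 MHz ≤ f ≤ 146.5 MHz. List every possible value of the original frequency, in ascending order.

Frequencies that alias to 14 MHz are k·fs ± 14 MHz for integer k ≥ 0.
k=0: 14 MHz.
k=1: 26.5 MHz, 54.5 MHz.
k=2: 67 MHz, 95 MHz.
k=3: 107.5 MHz, 135.5 MHz.
k=4: 148 MHz, 176 MHz.
Within [47 MHz, 146.5 MHz]: 54.5 MHz, 67 MHz, 95 MHz, 107.5 MHz, 135.5 MHz.

54.5 MHz, 67 MHz, 95 MHz, 107.5 MHz, 135.5 MHz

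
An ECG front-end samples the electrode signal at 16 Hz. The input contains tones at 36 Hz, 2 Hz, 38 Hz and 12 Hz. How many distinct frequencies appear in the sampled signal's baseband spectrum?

fs/2 = 8 Hz.
36 Hz mod fs = 4 Hz.
4 Hz ≤ fs/2 = 8 Hz, appears at 4 Hz.
2 Hz ≤ fs/2 = 8 Hz, passes unchanged.
38 Hz mod fs = 6 Hz.
6 Hz ≤ fs/2 = 8 Hz, appears at 6 Hz.
12 Hz > fs/2 = 8 Hz, folds to fs − 12 Hz = 4 Hz.
Distinct values: {2 Hz, 4 Hz, 6 Hz} → 3.

3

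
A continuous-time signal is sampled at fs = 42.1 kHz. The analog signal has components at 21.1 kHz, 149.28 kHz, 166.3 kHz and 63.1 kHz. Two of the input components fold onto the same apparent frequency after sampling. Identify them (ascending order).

21.1 kHz, 63.1 kHz

fs/2 = 21.05 kHz.
21.1 kHz > fs/2 = 21.05 kHz, folds to fs − 21.1 kHz = 21 kHz.
149.28 kHz mod fs = 22.98 kHz.
22.98 kHz > fs/2 = 21.05 kHz, folds to fs − 22.98 kHz = 19.12 kHz.
166.3 kHz mod fs = 40 kHz.
40 kHz > fs/2 = 21.05 kHz, folds to fs − 40 kHz = 2.1 kHz.
63.1 kHz mod fs = 21 kHz.
21 kHz ≤ fs/2 = 21.05 kHz, appears at 21 kHz.
21.1 kHz and 63.1 kHz both map to 21 kHz.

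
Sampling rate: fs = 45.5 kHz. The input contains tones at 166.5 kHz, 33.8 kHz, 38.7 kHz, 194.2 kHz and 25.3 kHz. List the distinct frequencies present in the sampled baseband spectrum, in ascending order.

6.8 kHz, 11.7 kHz, 12.2 kHz, 15.5 kHz, 20.2 kHz

fs/2 = 22.75 kHz.
166.5 kHz mod fs = 30 kHz.
30 kHz > fs/2 = 22.75 kHz, folds to fs − 30 kHz = 15.5 kHz.
33.8 kHz > fs/2 = 22.75 kHz, folds to fs − 33.8 kHz = 11.7 kHz.
38.7 kHz > fs/2 = 22.75 kHz, folds to fs − 38.7 kHz = 6.8 kHz.
194.2 kHz mod fs = 12.2 kHz.
12.2 kHz ≤ fs/2 = 22.75 kHz, appears at 12.2 kHz.
25.3 kHz > fs/2 = 22.75 kHz, folds to fs − 25.3 kHz = 20.2 kHz.
Distinct values: {6.8 kHz, 11.7 kHz, 12.2 kHz, 15.5 kHz, 20.2 kHz}.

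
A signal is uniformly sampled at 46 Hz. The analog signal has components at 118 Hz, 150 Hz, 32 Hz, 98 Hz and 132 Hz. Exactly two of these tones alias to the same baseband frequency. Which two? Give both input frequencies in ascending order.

98 Hz, 132 Hz

fs/2 = 23 Hz.
118 Hz mod fs = 26 Hz.
26 Hz > fs/2 = 23 Hz, folds to fs − 26 Hz = 20 Hz.
150 Hz mod fs = 12 Hz.
12 Hz ≤ fs/2 = 23 Hz, appears at 12 Hz.
32 Hz > fs/2 = 23 Hz, folds to fs − 32 Hz = 14 Hz.
98 Hz mod fs = 6 Hz.
6 Hz ≤ fs/2 = 23 Hz, appears at 6 Hz.
132 Hz mod fs = 40 Hz.
40 Hz > fs/2 = 23 Hz, folds to fs − 40 Hz = 6 Hz.
98 Hz and 132 Hz both map to 6 Hz.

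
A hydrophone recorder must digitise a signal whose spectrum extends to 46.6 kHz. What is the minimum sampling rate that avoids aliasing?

Nyquist rate = 2 × 46.6 kHz = 93.2 kHz.

93.2 kHz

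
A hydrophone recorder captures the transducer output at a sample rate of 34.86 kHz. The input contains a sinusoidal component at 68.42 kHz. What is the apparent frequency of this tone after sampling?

1.3 kHz

68.42 kHz mod fs = 33.56 kHz.
33.56 kHz > fs/2 = 17.43 kHz, folds to fs − 33.56 kHz = 1.3 kHz.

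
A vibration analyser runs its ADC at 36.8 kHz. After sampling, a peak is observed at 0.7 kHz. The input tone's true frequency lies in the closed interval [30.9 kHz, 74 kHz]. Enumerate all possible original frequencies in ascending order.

36.1 kHz, 37.5 kHz, 72.9 kHz

Frequencies that alias to 0.7 kHz are k·fs ± 0.7 kHz for integer k ≥ 0.
k=0: 0.7 kHz.
k=1: 36.1 kHz, 37.5 kHz.
k=2: 72.9 kHz, 74.3 kHz.
k=3: 109.7 kHz, 111.1 kHz.
Within [30.9 kHz, 74 kHz]: 36.1 kHz, 37.5 kHz, 72.9 kHz.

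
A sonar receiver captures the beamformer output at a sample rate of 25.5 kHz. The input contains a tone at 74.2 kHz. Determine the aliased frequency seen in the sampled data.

2.3 kHz

74.2 kHz mod fs = 23.2 kHz.
23.2 kHz > fs/2 = 12.75 kHz, folds to fs − 23.2 kHz = 2.3 kHz.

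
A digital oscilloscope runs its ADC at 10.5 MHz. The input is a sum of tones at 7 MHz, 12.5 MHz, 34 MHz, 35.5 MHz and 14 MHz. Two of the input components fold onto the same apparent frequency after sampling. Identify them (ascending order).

fs/2 = 5.25 MHz.
7 MHz > fs/2 = 5.25 MHz, folds to fs − 7 MHz = 3.5 MHz.
12.5 MHz mod fs = 2 MHz.
2 MHz ≤ fs/2 = 5.25 MHz, appears at 2 MHz.
34 MHz mod fs = 2.5 MHz.
2.5 MHz ≤ fs/2 = 5.25 MHz, appears at 2.5 MHz.
35.5 MHz mod fs = 4 MHz.
4 MHz ≤ fs/2 = 5.25 MHz, appears at 4 MHz.
14 MHz mod fs = 3.5 MHz.
3.5 MHz ≤ fs/2 = 5.25 MHz, appears at 3.5 MHz.
7 MHz and 14 MHz both map to 3.5 MHz.

7 MHz, 14 MHz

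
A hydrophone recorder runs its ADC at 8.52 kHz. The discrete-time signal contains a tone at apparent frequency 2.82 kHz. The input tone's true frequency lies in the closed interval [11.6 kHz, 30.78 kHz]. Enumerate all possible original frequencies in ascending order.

14.22 kHz, 19.86 kHz, 22.74 kHz, 28.38 kHz

Frequencies that alias to 2.82 kHz are k·fs ± 2.82 kHz for integer k ≥ 0.
k=0: 2.82 kHz.
k=1: 5.7 kHz, 11.34 kHz.
k=2: 14.22 kHz, 19.86 kHz.
k=3: 22.74 kHz, 28.38 kHz.
k=4: 31.26 kHz, 36.9 kHz.
Within [11.6 kHz, 30.78 kHz]: 14.22 kHz, 19.86 kHz, 22.74 kHz, 28.38 kHz.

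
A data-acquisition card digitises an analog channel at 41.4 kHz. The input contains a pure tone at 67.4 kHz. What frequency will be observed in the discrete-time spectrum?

67.4 kHz mod fs = 26 kHz.
26 kHz > fs/2 = 20.7 kHz, folds to fs − 26 kHz = 15.4 kHz.

15.4 kHz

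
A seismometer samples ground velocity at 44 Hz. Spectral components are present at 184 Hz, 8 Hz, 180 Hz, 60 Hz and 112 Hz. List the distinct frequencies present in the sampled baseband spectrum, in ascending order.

4 Hz, 8 Hz, 16 Hz, 20 Hz

fs/2 = 22 Hz.
184 Hz mod fs = 8 Hz.
8 Hz ≤ fs/2 = 22 Hz, appears at 8 Hz.
8 Hz ≤ fs/2 = 22 Hz, passes unchanged.
180 Hz mod fs = 4 Hz.
4 Hz ≤ fs/2 = 22 Hz, appears at 4 Hz.
60 Hz mod fs = 16 Hz.
16 Hz ≤ fs/2 = 22 Hz, appears at 16 Hz.
112 Hz mod fs = 24 Hz.
24 Hz > fs/2 = 22 Hz, folds to fs − 24 Hz = 20 Hz.
Distinct values: {4 Hz, 8 Hz, 16 Hz, 20 Hz}.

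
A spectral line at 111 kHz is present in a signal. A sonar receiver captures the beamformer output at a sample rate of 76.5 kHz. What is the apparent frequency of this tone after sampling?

111 kHz mod fs = 34.5 kHz.
34.5 kHz ≤ fs/2 = 38.25 kHz, appears at 34.5 kHz.

34.5 kHz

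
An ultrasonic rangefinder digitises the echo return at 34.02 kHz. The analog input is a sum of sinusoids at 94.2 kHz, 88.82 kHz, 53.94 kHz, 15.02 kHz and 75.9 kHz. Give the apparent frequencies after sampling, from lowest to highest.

fs/2 = 17.01 kHz.
94.2 kHz mod fs = 26.16 kHz.
26.16 kHz > fs/2 = 17.01 kHz, folds to fs − 26.16 kHz = 7.86 kHz.
88.82 kHz mod fs = 20.78 kHz.
20.78 kHz > fs/2 = 17.01 kHz, folds to fs − 20.78 kHz = 13.24 kHz.
53.94 kHz mod fs = 19.92 kHz.
19.92 kHz > fs/2 = 17.01 kHz, folds to fs − 19.92 kHz = 14.1 kHz.
15.02 kHz ≤ fs/2 = 17.01 kHz, passes unchanged.
75.9 kHz mod fs = 7.86 kHz.
7.86 kHz ≤ fs/2 = 17.01 kHz, appears at 7.86 kHz.
Distinct values: {7.86 kHz, 13.24 kHz, 14.1 kHz, 15.02 kHz}.

7.86 kHz, 13.24 kHz, 14.1 kHz, 15.02 kHz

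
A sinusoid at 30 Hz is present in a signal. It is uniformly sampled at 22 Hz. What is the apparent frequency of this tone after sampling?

30 Hz mod fs = 8 Hz.
8 Hz ≤ fs/2 = 11 Hz, appears at 8 Hz.

8 Hz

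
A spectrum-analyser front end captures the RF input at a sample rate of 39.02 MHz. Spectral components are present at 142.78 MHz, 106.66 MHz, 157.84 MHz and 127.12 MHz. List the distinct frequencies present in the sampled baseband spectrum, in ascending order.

fs/2 = 19.51 MHz.
142.78 MHz mod fs = 25.72 MHz.
25.72 MHz > fs/2 = 19.51 MHz, folds to fs − 25.72 MHz = 13.3 MHz.
106.66 MHz mod fs = 28.62 MHz.
28.62 MHz > fs/2 = 19.51 MHz, folds to fs − 28.62 MHz = 10.4 MHz.
157.84 MHz mod fs = 1.76 MHz.
1.76 MHz ≤ fs/2 = 19.51 MHz, appears at 1.76 MHz.
127.12 MHz mod fs = 10.06 MHz.
10.06 MHz ≤ fs/2 = 19.51 MHz, appears at 10.06 MHz.
Distinct values: {1.76 MHz, 10.06 MHz, 10.4 MHz, 13.3 MHz}.

1.76 MHz, 10.06 MHz, 10.4 MHz, 13.3 MHz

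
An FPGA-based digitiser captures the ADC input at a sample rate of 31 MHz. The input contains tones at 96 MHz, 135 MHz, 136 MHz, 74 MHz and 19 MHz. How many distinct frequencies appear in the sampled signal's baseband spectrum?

3

fs/2 = 15.5 MHz.
96 MHz mod fs = 3 MHz.
3 MHz ≤ fs/2 = 15.5 MHz, appears at 3 MHz.
135 MHz mod fs = 11 MHz.
11 MHz ≤ fs/2 = 15.5 MHz, appears at 11 MHz.
136 MHz mod fs = 12 MHz.
12 MHz ≤ fs/2 = 15.5 MHz, appears at 12 MHz.
74 MHz mod fs = 12 MHz.
12 MHz ≤ fs/2 = 15.5 MHz, appears at 12 MHz.
19 MHz > fs/2 = 15.5 MHz, folds to fs − 19 MHz = 12 MHz.
Distinct values: {3 MHz, 11 MHz, 12 MHz} → 3.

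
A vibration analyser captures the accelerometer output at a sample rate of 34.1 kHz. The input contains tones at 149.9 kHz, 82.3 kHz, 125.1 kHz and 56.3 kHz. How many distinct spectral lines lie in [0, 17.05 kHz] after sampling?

4

fs/2 = 17.05 kHz.
149.9 kHz mod fs = 13.5 kHz.
13.5 kHz ≤ fs/2 = 17.05 kHz, appears at 13.5 kHz.
82.3 kHz mod fs = 14.1 kHz.
14.1 kHz ≤ fs/2 = 17.05 kHz, appears at 14.1 kHz.
125.1 kHz mod fs = 22.8 kHz.
22.8 kHz > fs/2 = 17.05 kHz, folds to fs − 22.8 kHz = 11.3 kHz.
56.3 kHz mod fs = 22.2 kHz.
22.2 kHz > fs/2 = 17.05 kHz, folds to fs − 22.2 kHz = 11.9 kHz.
Distinct values: {11.3 kHz, 11.9 kHz, 13.5 kHz, 14.1 kHz} → 4.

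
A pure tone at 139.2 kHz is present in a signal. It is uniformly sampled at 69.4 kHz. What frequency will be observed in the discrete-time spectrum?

139.2 kHz mod fs = 0.4 kHz.
0.4 kHz ≤ fs/2 = 34.7 kHz, appears at 0.4 kHz.

0.4 kHz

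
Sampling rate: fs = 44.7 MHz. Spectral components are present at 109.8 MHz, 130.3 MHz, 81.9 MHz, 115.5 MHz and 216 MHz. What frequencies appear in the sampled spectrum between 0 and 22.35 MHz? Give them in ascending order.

fs/2 = 22.35 MHz.
109.8 MHz mod fs = 20.4 MHz.
20.4 MHz ≤ fs/2 = 22.35 MHz, appears at 20.4 MHz.
130.3 MHz mod fs = 40.9 MHz.
40.9 MHz > fs/2 = 22.35 MHz, folds to fs − 40.9 MHz = 3.8 MHz.
81.9 MHz mod fs = 37.2 MHz.
37.2 MHz > fs/2 = 22.35 MHz, folds to fs − 37.2 MHz = 7.5 MHz.
115.5 MHz mod fs = 26.1 MHz.
26.1 MHz > fs/2 = 22.35 MHz, folds to fs − 26.1 MHz = 18.6 MHz.
216 MHz mod fs = 37.2 MHz.
37.2 MHz > fs/2 = 22.35 MHz, folds to fs − 37.2 MHz = 7.5 MHz.
Distinct values: {3.8 MHz, 7.5 MHz, 18.6 MHz, 20.4 MHz}.

3.8 MHz, 7.5 MHz, 18.6 MHz, 20.4 MHz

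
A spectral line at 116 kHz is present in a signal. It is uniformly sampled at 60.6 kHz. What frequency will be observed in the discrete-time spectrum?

116 kHz mod fs = 55.4 kHz.
55.4 kHz > fs/2 = 30.3 kHz, folds to fs − 55.4 kHz = 5.2 kHz.

5.2 kHz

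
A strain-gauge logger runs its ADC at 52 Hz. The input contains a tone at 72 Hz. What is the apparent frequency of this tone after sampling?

20 Hz

72 Hz mod fs = 20 Hz.
20 Hz ≤ fs/2 = 26 Hz, appears at 20 Hz.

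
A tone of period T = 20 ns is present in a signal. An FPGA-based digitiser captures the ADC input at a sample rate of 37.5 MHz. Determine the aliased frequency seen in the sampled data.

12.5 MHz

T = 20 ns → f = 1/T = 50 MHz.
50 MHz mod fs = 12.5 MHz.
12.5 MHz ≤ fs/2 = 18.75 MHz, appears at 12.5 MHz.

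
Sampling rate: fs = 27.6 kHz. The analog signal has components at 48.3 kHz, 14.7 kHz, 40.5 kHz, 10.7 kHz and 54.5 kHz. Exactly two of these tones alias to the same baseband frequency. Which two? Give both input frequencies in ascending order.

fs/2 = 13.8 kHz.
48.3 kHz mod fs = 20.7 kHz.
20.7 kHz > fs/2 = 13.8 kHz, folds to fs − 20.7 kHz = 6.9 kHz.
14.7 kHz > fs/2 = 13.8 kHz, folds to fs − 14.7 kHz = 12.9 kHz.
40.5 kHz mod fs = 12.9 kHz.
12.9 kHz ≤ fs/2 = 13.8 kHz, appears at 12.9 kHz.
10.7 kHz ≤ fs/2 = 13.8 kHz, passes unchanged.
54.5 kHz mod fs = 26.9 kHz.
26.9 kHz > fs/2 = 13.8 kHz, folds to fs − 26.9 kHz = 0.7 kHz.
14.7 kHz and 40.5 kHz both map to 12.9 kHz.

14.7 kHz, 40.5 kHz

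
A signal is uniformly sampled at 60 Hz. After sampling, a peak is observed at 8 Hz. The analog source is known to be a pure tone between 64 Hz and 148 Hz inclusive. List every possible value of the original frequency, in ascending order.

Frequencies that alias to 8 Hz are k·fs ± 8 Hz for integer k ≥ 0.
k=0: 8 Hz.
k=1: 52 Hz, 68 Hz.
k=2: 112 Hz, 128 Hz.
k=3: 172 Hz, 188 Hz.
Within [64 Hz, 148 Hz]: 68 Hz, 112 Hz, 128 Hz.

68 Hz, 112 Hz, 128 Hz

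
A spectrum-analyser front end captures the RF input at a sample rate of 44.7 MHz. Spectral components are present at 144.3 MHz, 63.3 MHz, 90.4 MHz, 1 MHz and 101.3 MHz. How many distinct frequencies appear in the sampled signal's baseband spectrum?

4

fs/2 = 22.35 MHz.
144.3 MHz mod fs = 10.2 MHz.
10.2 MHz ≤ fs/2 = 22.35 MHz, appears at 10.2 MHz.
63.3 MHz mod fs = 18.6 MHz.
18.6 MHz ≤ fs/2 = 22.35 MHz, appears at 18.6 MHz.
90.4 MHz mod fs = 1 MHz.
1 MHz ≤ fs/2 = 22.35 MHz, appears at 1 MHz.
1 MHz ≤ fs/2 = 22.35 MHz, passes unchanged.
101.3 MHz mod fs = 11.9 MHz.
11.9 MHz ≤ fs/2 = 22.35 MHz, appears at 11.9 MHz.
Distinct values: {1 MHz, 10.2 MHz, 11.9 MHz, 18.6 MHz} → 4.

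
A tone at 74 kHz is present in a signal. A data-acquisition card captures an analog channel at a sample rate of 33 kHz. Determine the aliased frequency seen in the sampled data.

8 kHz

74 kHz mod fs = 8 kHz.
8 kHz ≤ fs/2 = 16.5 kHz, appears at 8 kHz.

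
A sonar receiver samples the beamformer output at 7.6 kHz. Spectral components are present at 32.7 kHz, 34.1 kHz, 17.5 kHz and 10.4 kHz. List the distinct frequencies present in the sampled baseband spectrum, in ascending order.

2.3 kHz, 2.8 kHz, 3.7 kHz

fs/2 = 3.8 kHz.
32.7 kHz mod fs = 2.3 kHz.
2.3 kHz ≤ fs/2 = 3.8 kHz, appears at 2.3 kHz.
34.1 kHz mod fs = 3.7 kHz.
3.7 kHz ≤ fs/2 = 3.8 kHz, appears at 3.7 kHz.
17.5 kHz mod fs = 2.3 kHz.
2.3 kHz ≤ fs/2 = 3.8 kHz, appears at 2.3 kHz.
10.4 kHz mod fs = 2.8 kHz.
2.8 kHz ≤ fs/2 = 3.8 kHz, appears at 2.8 kHz.
Distinct values: {2.3 kHz, 2.8 kHz, 3.7 kHz}.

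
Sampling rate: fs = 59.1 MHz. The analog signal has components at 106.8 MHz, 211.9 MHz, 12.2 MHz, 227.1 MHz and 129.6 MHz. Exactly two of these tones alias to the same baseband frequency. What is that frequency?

11.4 MHz

fs/2 = 29.55 MHz.
106.8 MHz mod fs = 47.7 MHz.
47.7 MHz > fs/2 = 29.55 MHz, folds to fs − 47.7 MHz = 11.4 MHz.
211.9 MHz mod fs = 34.6 MHz.
34.6 MHz > fs/2 = 29.55 MHz, folds to fs − 34.6 MHz = 24.5 MHz.
12.2 MHz ≤ fs/2 = 29.55 MHz, passes unchanged.
227.1 MHz mod fs = 49.8 MHz.
49.8 MHz > fs/2 = 29.55 MHz, folds to fs − 49.8 MHz = 9.3 MHz.
129.6 MHz mod fs = 11.4 MHz.
11.4 MHz ≤ fs/2 = 29.55 MHz, appears at 11.4 MHz.
106.8 MHz and 129.6 MHz both map to 11.4 MHz.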